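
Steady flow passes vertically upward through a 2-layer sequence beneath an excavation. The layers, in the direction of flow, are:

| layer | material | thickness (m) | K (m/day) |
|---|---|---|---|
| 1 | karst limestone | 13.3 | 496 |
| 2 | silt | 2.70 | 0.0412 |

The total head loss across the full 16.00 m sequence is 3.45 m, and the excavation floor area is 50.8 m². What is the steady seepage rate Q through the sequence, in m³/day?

2.67

Flow is perpendicular to layering, so the layers act in series and the equivalent K is the thickness-weighted harmonic mean.
Total thickness L = 13.3 + 2.70 = 16.00 m.
Σ(b_i/K_i) = 13.3/496 + 2.70/0.0412 = 65.56 d.
K_eq = L / Σ(b_i/K_i) = 16.00 / 65.56 = 0.2440 m/day.
Q = K_eq · A · (Δh/L) = 0.2440 × 50.8 × (3.45/16.00) = 2.673 m³/day.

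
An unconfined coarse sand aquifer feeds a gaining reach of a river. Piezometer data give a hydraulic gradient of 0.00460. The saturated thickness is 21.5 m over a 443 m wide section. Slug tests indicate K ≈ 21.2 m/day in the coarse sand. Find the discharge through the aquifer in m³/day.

Cross-sectional area A = 443 × 21.5 = 9524 m².
Hydraulic gradient i = 0.00460.
Darcy's law: Q = K · A · i = 21.20 × 9524 × 0.004600 = 928.8 m³/day.

929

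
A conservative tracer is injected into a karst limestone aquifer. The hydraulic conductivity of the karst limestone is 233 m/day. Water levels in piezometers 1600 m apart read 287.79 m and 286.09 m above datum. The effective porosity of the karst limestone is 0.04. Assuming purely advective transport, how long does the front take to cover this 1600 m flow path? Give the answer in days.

259

Hydraulic gradient i = (287.79 − 286.09) / 1600 = 1.7 / 1600 = 0.001063.
Darcy flux q = K · i = 233.0 × 0.001063 = 0.2476 m/day.
Seepage velocity v = q / n_e = 0.2476 / 0.04 = 6.189 m/day.
Travel time t = L / v = 1600 / 6.189 = 258.5 days.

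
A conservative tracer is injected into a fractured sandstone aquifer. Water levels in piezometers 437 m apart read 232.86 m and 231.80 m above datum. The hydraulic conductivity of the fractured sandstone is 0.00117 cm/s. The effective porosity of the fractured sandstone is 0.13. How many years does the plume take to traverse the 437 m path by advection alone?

Convert K: 0.00117 cm/s × 864 = 1.011 m/day.
Hydraulic gradient i = (232.86 − 231.80) / 437 = 1.06 / 437 = 0.002426.
Darcy flux q = K · i = 1.011 × 0.002426 = 0.002452 m/day.
Seepage velocity v = q / n_e = 0.002452 / 0.13 = 0.01886 m/day.
Travel time t = L / v = 437 / 0.01886 = 23169 days = 63.43 years.

63.4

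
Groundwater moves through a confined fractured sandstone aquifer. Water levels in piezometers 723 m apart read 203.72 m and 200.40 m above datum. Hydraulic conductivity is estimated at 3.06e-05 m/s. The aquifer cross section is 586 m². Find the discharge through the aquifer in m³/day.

Convert K: 3.06e-05 m/s × 86400 = 2.644 m/day.
Hydraulic gradient i = (203.72 − 200.40) / 723 = 3.32 / 723 = 0.004592.
Darcy's law: Q = K · A · i = 2.644 × 586.0 × 0.004592 = 7.114 m³/day.

7.11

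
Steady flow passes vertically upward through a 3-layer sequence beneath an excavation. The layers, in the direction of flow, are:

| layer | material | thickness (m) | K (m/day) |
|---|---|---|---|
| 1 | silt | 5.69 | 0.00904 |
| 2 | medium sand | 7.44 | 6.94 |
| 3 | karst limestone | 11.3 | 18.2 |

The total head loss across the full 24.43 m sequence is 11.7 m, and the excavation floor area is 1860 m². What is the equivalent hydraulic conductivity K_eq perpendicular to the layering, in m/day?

Flow is perpendicular to layering, so the layers act in series and the equivalent K is the thickness-weighted harmonic mean.
Total thickness L = 5.69 + 7.44 + 11.3 = 24.43 m.
Σ(b_i/K_i) = 5.69/0.00904 + 7.44/6.94 + 11.3/18.2 = 631.1 d.
K_eq = L / Σ(b_i/K_i) = 24.43 / 631.1 = 0.03871 m/day.

0.0387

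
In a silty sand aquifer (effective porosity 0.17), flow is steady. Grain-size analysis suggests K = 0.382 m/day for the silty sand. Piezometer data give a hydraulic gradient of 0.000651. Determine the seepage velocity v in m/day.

0.00146

Hydraulic gradient i = 0.000651.
Darcy flux q = K · i = 0.3820 × 0.0006510 = 0.0002487 m/day.
Seepage velocity v = q / n_e = 0.0002487 / 0.17 = 0.001463 m/day.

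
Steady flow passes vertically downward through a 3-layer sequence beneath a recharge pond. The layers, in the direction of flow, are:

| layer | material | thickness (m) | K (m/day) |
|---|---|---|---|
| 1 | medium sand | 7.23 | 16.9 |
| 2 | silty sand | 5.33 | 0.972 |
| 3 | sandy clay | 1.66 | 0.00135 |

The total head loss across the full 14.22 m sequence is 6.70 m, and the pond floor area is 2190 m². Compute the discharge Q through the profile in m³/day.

11.9

Flow is perpendicular to layering, so the layers act in series and the equivalent K is the thickness-weighted harmonic mean.
Total thickness L = 7.23 + 5.33 + 1.66 = 14.22 m.
Σ(b_i/K_i) = 7.23/16.9 + 5.33/0.972 + 1.66/0.00135 = 1236 d.
K_eq = L / Σ(b_i/K_i) = 14.22 / 1236 = 0.01151 m/day.
Q = K_eq · A · (Δh/L) = 0.01151 × 2190 × (6.70/14.22) = 11.88 m³/day.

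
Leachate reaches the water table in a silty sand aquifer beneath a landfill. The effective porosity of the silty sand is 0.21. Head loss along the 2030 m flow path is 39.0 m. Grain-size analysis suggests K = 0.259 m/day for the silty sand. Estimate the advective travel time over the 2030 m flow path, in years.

Hydraulic gradient i = Δh / L = 39.0 / 2030 = 0.01921.
Darcy flux q = K · i = 0.2590 × 0.01921 = 0.004976 m/day.
Seepage velocity v = q / n_e = 0.004976 / 0.21 = 0.02369 m/day.
Travel time t = L / v = 2030 / 0.02369 = 85674 days = 234.6 years.

235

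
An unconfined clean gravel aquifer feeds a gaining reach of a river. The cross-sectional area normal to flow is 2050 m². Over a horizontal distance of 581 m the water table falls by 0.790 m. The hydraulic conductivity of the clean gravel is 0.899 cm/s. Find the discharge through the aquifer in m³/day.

2170

Convert K: 0.899 cm/s × 864 = 776.7 m/day.
Hydraulic gradient i = Δh / L = 0.790 / 581 = 0.001360.
Darcy's law: Q = K · A · i = 776.7 × 2050 × 0.001360 = 2165 m³/day.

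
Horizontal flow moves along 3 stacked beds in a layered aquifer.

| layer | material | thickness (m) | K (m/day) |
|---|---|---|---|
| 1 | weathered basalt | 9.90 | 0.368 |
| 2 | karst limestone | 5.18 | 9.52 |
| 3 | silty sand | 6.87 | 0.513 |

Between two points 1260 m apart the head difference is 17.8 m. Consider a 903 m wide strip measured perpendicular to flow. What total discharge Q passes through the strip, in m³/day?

721

Flow is parallel to layering, so each bed carries its own Darcy discharge and the transmissivities add.
Σ(K_i·b_i) = 0.368×9.90 + 9.52×5.18 + 0.513×6.87 = 56.48 m²/day.
Hydraulic gradient i = Δh / L = 17.8 / 1260 = 0.01413.
Q = Σ(K_i·b_i) · W · i = 56.48 × 903 × 0.01413 = 720.5 m³/day.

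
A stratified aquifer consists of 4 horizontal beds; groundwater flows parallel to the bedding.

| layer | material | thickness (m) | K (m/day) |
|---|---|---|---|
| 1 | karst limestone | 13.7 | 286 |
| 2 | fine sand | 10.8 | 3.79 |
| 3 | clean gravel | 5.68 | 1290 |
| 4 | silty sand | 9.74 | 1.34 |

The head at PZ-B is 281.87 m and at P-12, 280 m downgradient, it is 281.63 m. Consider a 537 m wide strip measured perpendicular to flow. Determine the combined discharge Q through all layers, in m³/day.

Flow is parallel to layering, so each bed carries its own Darcy discharge and the transmissivities add.
Σ(K_i·b_i) = 286×13.7 + 3.79×10.8 + 1290×5.68 + 1.34×9.74 = 11299 m²/day.
Hydraulic gradient i = (281.87 − 281.63) / 280 = 0.24 / 280 = 0.0008571.
Q = Σ(K_i·b_i) · W · i = 11299 × 537 × 0.0008571 = 5201 m³/day.

5200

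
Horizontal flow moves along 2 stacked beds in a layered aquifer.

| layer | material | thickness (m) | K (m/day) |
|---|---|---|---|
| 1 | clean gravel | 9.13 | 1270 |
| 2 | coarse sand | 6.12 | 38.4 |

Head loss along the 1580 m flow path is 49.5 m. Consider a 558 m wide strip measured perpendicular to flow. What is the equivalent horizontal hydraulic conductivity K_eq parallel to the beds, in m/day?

Flow is parallel to layering, so each bed carries its own Darcy discharge and the transmissivities add.
Σ(K_i·b_i) = 1270×9.13 + 38.4×6.12 = 11830 m²/day.
Total thickness b = 15.25 m, so K_eq = Σ(K_i·b_i)/b = 775.7 m/day.

776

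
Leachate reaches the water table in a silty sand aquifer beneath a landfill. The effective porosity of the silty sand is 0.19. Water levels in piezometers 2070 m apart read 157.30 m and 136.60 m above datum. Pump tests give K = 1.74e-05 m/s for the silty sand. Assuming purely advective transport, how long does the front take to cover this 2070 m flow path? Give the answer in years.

Convert K: 1.74e-05 m/s × 86400 = 1.503 m/day.
Hydraulic gradient i = (157.30 − 136.60) / 2070 = 20.7 / 2070 = 0.01000.
Darcy flux q = K · i = 1.503 × 0.01000 = 0.01503 m/day.
Seepage velocity v = q / n_e = 0.01503 / 0.19 = 0.07912 m/day.
Travel time t = L / v = 2070 / 0.07912 = 26161 days = 71.63 years.

71.6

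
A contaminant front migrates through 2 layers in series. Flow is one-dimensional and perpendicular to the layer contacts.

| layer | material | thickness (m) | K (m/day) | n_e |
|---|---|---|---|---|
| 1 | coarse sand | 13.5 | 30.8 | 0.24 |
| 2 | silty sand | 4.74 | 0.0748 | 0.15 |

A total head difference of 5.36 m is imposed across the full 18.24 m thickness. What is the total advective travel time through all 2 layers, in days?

47.0

With flow normal to the layers, continuity requires the same specific discharge q through every layer.
Σ(b_i/K_i) = 13.5/30.8 + 4.74/0.0748 = 63.81 d.
q = Δh / Σ(b_i/K_i) = 5.36 / 63.81 = 0.08400 m/day.
In each layer the seepage velocity is v_i = q/n_i, so the layer transit time is t_i = b_i·n_i / q:
  layer 1 (coarse sand): t_1 = 13.5 × 0.24 / 0.08400 = 38.57 d
  layer 2 (silty sand): t_2 = 4.74 × 0.15 / 0.08400 = 8.464 d
Total t = Σ t_i = 47.03 days.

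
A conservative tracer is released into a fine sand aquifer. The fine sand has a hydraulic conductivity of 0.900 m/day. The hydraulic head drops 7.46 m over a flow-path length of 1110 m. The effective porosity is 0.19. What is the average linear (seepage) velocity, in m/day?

0.0318

Hydraulic gradient i = Δh / L = 7.46 / 1110 = 0.006721.
Darcy flux q = K · i = 0.9000 × 0.006721 = 0.006049 m/day.
Seepage velocity v = q / n_e = 0.006049 / 0.19 = 0.03183 m/day.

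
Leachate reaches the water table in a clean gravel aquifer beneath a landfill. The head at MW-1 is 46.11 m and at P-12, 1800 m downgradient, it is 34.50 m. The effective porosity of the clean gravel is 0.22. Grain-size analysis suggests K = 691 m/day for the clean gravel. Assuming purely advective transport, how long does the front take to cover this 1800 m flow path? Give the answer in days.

Hydraulic gradient i = (46.11 − 34.50) / 1800 = 11.61 / 1800 = 0.006450.
Darcy flux q = K · i = 691.0 × 0.006450 = 4.457 m/day.
Seepage velocity v = q / n_e = 4.457 / 0.22 = 20.26 m/day.
Travel time t = L / v = 1800 / 20.26 = 88.85 days.

88.8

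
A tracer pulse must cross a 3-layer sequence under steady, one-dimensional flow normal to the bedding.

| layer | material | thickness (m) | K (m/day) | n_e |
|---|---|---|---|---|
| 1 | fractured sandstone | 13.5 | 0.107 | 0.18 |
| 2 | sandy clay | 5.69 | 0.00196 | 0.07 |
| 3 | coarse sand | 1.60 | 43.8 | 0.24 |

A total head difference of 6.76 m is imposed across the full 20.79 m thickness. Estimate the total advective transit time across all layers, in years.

With flow normal to the layers, continuity requires the same specific discharge q through every layer.
Σ(b_i/K_i) = 13.5/0.107 + 5.69/0.00196 + 1.60/43.8 = 3029 d.
q = Δh / Σ(b_i/K_i) = 6.76 / 3029 = 0.002232 m/day.
In each layer the seepage velocity is v_i = q/n_i, so the layer transit time is t_i = b_i·n_i / q:
  layer 1 (fractured sandstone): t_1 = 13.5 × 0.18 / 0.002232 = 1089 d
  layer 2 (sandy clay): t_2 = 5.69 × 0.07 / 0.002232 = 178.5 d
  layer 3 (coarse sand): t_3 = 1.60 × 0.24 / 0.002232 = 172.1 d
Total t = Σ t_i = 1439 days = 3.941 years.

3.94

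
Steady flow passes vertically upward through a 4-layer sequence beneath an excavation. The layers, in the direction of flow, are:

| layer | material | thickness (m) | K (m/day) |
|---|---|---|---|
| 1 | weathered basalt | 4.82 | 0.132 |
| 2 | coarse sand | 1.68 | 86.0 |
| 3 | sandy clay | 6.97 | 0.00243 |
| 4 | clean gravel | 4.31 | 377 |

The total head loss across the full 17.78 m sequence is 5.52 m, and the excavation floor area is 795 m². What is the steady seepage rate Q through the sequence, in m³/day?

1.51

Flow is perpendicular to layering, so the layers act in series and the equivalent K is the thickness-weighted harmonic mean.
Total thickness L = 4.82 + 1.68 + 6.97 + 4.31 = 17.78 m.
Σ(b_i/K_i) = 4.82/0.132 + 1.68/86.0 + 6.97/0.00243 + 4.31/377 = 2905 d.
K_eq = L / Σ(b_i/K_i) = 17.78 / 2905 = 0.006121 m/day.
Q = K_eq · A · (Δh/L) = 0.006121 × 795 × (5.52/17.78) = 1.511 m³/day.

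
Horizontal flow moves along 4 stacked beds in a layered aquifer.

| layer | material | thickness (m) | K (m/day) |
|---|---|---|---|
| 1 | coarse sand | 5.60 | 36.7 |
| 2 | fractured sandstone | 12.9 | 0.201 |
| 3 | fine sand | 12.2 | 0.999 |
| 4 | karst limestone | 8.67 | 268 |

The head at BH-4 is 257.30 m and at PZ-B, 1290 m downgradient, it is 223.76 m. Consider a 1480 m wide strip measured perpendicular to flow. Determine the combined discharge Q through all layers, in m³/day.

Flow is parallel to layering, so each bed carries its own Darcy discharge and the transmissivities add.
Σ(K_i·b_i) = 36.7×5.60 + 0.201×12.9 + 0.999×12.2 + 268×8.67 = 2544 m²/day.
Hydraulic gradient i = (257.30 − 223.76) / 1290 = 33.54 / 1290 = 0.02600.
Q = Σ(K_i·b_i) · W · i = 2544 × 1480 × 0.02600 = 97888 m³/day.

97900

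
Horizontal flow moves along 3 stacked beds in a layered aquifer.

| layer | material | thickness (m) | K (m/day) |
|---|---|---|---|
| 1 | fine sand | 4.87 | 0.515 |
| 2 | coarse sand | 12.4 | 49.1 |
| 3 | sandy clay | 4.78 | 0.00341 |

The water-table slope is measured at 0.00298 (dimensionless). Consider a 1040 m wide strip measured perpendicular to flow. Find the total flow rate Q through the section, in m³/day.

Flow is parallel to layering, so each bed carries its own Darcy discharge and the transmissivities add.
Σ(K_i·b_i) = 0.515×4.87 + 49.1×12.4 + 0.00341×4.78 = 611.4 m²/day.
Hydraulic gradient i = 0.00298.
Q = Σ(K_i·b_i) · W · i = 611.4 × 1040 × 0.002980 = 1895 m³/day.

1890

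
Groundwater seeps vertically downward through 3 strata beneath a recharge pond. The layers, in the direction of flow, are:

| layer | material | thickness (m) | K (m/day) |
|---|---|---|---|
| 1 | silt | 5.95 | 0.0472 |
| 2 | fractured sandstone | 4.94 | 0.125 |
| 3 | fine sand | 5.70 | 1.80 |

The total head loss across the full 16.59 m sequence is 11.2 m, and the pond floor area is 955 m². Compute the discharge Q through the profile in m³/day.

Flow is perpendicular to layering, so the layers act in series and the equivalent K is the thickness-weighted harmonic mean.
Total thickness L = 5.95 + 4.94 + 5.70 = 16.59 m.
Σ(b_i/K_i) = 5.95/0.0472 + 4.94/0.125 + 5.70/1.80 = 168.7 d.
K_eq = L / Σ(b_i/K_i) = 16.59 / 168.7 = 0.09831 m/day.
Q = K_eq · A · (Δh/L) = 0.09831 × 955 × (11.2/16.59) = 63.39 m³/day.

63.4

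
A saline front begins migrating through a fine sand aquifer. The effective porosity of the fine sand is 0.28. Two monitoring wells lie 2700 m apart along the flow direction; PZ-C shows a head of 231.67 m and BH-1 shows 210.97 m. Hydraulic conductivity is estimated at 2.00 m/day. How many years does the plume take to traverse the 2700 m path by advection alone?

135

Hydraulic gradient i = (231.67 − 210.97) / 2700 = 20.7 / 2700 = 0.007667.
Darcy flux q = K · i = 2.000 × 0.007667 = 0.01533 m/day.
Seepage velocity v = q / n_e = 0.01533 / 0.28 = 0.05476 m/day.
Travel time t = L / v = 2700 / 0.05476 = 49304 days = 135.0 years.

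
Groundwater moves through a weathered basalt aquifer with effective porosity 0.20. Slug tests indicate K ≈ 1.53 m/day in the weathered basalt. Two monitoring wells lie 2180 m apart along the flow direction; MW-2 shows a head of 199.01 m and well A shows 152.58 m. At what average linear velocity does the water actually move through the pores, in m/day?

0.163

Hydraulic gradient i = (199.01 − 152.58) / 2180 = 46.43 / 2180 = 0.02130.
Darcy flux q = K · i = 1.530 × 0.02130 = 0.03259 m/day.
Seepage velocity v = q / n_e = 0.03259 / 0.20 = 0.1629 m/day.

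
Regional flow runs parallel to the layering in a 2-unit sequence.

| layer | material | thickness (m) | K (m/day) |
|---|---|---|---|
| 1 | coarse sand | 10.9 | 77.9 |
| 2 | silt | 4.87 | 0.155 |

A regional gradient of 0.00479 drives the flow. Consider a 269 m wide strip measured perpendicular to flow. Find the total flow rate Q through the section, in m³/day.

1100

Flow is parallel to layering, so each bed carries its own Darcy discharge and the transmissivities add.
Σ(K_i·b_i) = 77.9×10.9 + 0.155×4.87 = 849.9 m²/day.
Hydraulic gradient i = 0.00479.
Q = Σ(K_i·b_i) · W · i = 849.9 × 269 × 0.004790 = 1095 m³/day.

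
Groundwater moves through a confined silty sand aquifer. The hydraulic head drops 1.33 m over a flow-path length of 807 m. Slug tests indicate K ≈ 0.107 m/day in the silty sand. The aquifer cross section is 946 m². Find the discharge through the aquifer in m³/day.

Hydraulic gradient i = Δh / L = 1.33 / 807 = 0.001648.
Darcy's law: Q = K · A · i = 0.1070 × 946.0 × 0.001648 = 0.1668 m³/day.

0.167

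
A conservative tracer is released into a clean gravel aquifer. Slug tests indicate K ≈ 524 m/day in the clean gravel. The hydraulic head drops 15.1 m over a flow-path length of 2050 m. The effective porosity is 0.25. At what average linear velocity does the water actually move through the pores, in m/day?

15.4

Hydraulic gradient i = Δh / L = 15.1 / 2050 = 0.007366.
Darcy flux q = K · i = 524.0 × 0.007366 = 3.860 m/day.
Seepage velocity v = q / n_e = 3.860 / 0.25 = 15.44 m/day.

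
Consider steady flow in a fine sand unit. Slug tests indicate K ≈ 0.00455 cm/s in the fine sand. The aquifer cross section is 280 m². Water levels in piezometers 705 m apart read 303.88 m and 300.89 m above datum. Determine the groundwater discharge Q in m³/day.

4.67

Convert K: 0.00455 cm/s × 864 = 3.931 m/day.
Hydraulic gradient i = (303.88 − 300.89) / 705 = 2.99 / 705 = 0.004241.
Darcy's law: Q = K · A · i = 3.931 × 280.0 × 0.004241 = 4.668 m³/day.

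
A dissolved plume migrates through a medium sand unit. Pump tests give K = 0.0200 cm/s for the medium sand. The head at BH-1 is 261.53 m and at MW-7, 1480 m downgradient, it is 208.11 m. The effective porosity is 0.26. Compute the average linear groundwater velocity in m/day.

2.40

Convert K: 0.0200 cm/s × 864 = 17.28 m/day.
Hydraulic gradient i = (261.53 − 208.11) / 1480 = 53.42 / 1480 = 0.03609.
Darcy flux q = K · i = 17.28 × 0.03609 = 0.6237 m/day.
Seepage velocity v = q / n_e = 0.6237 / 0.26 = 2.399 m/day.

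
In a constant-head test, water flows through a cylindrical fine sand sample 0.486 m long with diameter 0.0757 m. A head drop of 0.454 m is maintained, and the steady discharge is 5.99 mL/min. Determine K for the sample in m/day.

Cross-sectional area A = π·(d/2)² = π × (0.0757/2)² = 0.004501 m².
Convert discharge: 5.99 mL/min = 9.983e-08 m³/s.
Darcy's law rearranged: K = Q·L / (A·Δh) = 9.983e-08 × 0.486 / (0.004501 × 0.454) = 2.375e-05 m/s = 2.052 m/day.

2.05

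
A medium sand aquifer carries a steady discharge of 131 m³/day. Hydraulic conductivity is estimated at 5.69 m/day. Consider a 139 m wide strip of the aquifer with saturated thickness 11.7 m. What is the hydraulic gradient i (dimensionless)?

Cross-sectional area A = 139 × 11.7 = 1626 m².
From Q = K·A·i, i = Q / (K·A) = 131 / (5.690 × 1626) = 0.01416.

0.0142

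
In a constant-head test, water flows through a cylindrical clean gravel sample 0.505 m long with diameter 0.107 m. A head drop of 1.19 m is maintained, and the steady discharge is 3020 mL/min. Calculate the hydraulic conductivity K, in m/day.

205

Cross-sectional area A = π·(d/2)² = π × (0.107/2)² = 0.008992 m².
Convert discharge: 3020 mL/min = 5.033e-05 m³/s.
Darcy's law rearranged: K = Q·L / (A·Δh) = 5.033e-05 × 0.505 / (0.008992 × 1.19) = 0.002375 m/s = 205.2 m/day.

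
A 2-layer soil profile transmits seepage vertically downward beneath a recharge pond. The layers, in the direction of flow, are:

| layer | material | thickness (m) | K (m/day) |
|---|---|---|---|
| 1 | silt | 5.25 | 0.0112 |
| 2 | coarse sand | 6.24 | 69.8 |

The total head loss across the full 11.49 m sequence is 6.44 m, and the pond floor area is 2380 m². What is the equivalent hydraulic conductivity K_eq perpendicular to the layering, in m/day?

0.0245

Flow is perpendicular to layering, so the layers act in series and the equivalent K is the thickness-weighted harmonic mean.
Total thickness L = 5.25 + 6.24 = 11.49 m.
Σ(b_i/K_i) = 5.25/0.0112 + 6.24/69.8 = 468.8 d.
K_eq = L / Σ(b_i/K_i) = 11.49 / 468.8 = 0.02451 m/day.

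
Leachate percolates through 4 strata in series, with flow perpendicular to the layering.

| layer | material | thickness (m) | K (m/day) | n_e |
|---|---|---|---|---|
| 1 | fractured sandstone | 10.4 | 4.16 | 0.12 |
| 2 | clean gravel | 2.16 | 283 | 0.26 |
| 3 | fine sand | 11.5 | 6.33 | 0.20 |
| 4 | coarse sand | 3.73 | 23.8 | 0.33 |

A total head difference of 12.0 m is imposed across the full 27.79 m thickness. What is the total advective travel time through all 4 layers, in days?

1.99

With flow normal to the layers, continuity requires the same specific discharge q through every layer.
Σ(b_i/K_i) = 10.4/4.16 + 2.16/283 + 11.5/6.33 + 3.73/23.8 = 4.481 d.
q = Δh / Σ(b_i/K_i) = 12.0 / 4.481 = 2.678 m/day.
In each layer the seepage velocity is v_i = q/n_i, so the layer transit time is t_i = b_i·n_i / q:
  layer 1 (fractured sandstone): t_1 = 10.4 × 0.12 / 2.678 = 0.4660 d
  layer 2 (clean gravel): t_2 = 2.16 × 0.26 / 2.678 = 0.2097 d
  layer 3 (fine sand): t_3 = 11.5 × 0.20 / 2.678 = 0.8589 d
  layer 4 (coarse sand): t_4 = 3.73 × 0.33 / 2.678 = 0.4596 d
Total t = Σ t_i = 1.994 days.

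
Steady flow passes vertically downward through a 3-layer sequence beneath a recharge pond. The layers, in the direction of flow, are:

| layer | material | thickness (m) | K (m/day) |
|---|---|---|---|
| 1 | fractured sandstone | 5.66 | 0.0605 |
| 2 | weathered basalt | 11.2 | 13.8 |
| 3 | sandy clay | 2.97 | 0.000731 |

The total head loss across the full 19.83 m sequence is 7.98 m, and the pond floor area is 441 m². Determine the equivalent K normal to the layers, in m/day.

0.00477

Flow is perpendicular to layering, so the layers act in series and the equivalent K is the thickness-weighted harmonic mean.
Total thickness L = 5.66 + 11.2 + 2.97 = 19.83 m.
Σ(b_i/K_i) = 5.66/0.0605 + 11.2/13.8 + 2.97/0.000731 = 4157 d.
K_eq = L / Σ(b_i/K_i) = 19.83 / 4157 = 0.004770 m/day.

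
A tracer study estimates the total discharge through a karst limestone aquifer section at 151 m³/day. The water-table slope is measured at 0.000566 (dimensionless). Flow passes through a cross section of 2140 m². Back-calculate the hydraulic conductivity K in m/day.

125

Hydraulic gradient i = 0.000566.
From Q = K·A·i, K = Q / (A·i) = 151 / (2140 × 0.0005660) = 124.7 m/day.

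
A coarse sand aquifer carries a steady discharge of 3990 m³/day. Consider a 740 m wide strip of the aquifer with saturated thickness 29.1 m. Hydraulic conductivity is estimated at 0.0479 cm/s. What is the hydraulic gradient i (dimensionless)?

Convert K: 0.0479 cm/s × 864 = 41.39 m/day.
Cross-sectional area A = 740 × 29.1 = 21534 m².
From Q = K·A·i, i = Q / (K·A) = 3990 / (41.39 × 21534) = 0.004477.

0.00448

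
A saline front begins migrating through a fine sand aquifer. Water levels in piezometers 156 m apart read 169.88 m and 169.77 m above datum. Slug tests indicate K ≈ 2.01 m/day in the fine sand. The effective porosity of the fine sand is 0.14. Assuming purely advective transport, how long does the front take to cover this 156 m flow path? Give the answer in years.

42.2

Hydraulic gradient i = (169.88 − 169.77) / 156 = 0.11 / 156 = 0.0007051.
Darcy flux q = K · i = 2.010 × 0.0007051 = 0.001417 m/day.
Seepage velocity v = q / n_e = 0.001417 / 0.14 = 0.01012 m/day.
Travel time t = L / v = 156 / 0.01012 = 15409 days = 42.19 years.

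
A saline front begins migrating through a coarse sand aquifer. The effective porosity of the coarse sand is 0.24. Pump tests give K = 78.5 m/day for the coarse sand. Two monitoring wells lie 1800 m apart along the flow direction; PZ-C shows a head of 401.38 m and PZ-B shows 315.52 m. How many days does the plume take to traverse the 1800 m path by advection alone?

Hydraulic gradient i = (401.38 − 315.52) / 1800 = 85.86 / 1800 = 0.04770.
Darcy flux q = K · i = 78.50 × 0.04770 = 3.744 m/day.
Seepage velocity v = q / n_e = 3.744 / 0.24 = 15.60 m/day.
Travel time t = L / v = 1800 / 15.60 = 115.4 days.

115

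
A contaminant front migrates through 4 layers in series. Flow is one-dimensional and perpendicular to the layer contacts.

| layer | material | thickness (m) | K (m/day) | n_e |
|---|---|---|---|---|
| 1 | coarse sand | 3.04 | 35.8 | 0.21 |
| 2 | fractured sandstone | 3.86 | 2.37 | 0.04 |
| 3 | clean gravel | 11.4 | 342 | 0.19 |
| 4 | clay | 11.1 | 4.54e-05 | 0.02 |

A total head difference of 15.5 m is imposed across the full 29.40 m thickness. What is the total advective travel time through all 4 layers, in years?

With flow normal to the layers, continuity requires the same specific discharge q through every layer.
Σ(b_i/K_i) = 3.04/35.8 + 3.86/2.37 + 11.4/342 + 11.1/4.54e-05 = 2.445e+05 d.
q = Δh / Σ(b_i/K_i) = 15.5 / 2.445e+05 = 6.340e-05 m/day.
In each layer the seepage velocity is v_i = q/n_i, so the layer transit time is t_i = b_i·n_i / q:
  layer 1 (coarse sand): t_1 = 3.04 × 0.21 / 6.340e-05 = 10070 d
  layer 2 (fractured sandstone): t_2 = 3.86 × 0.04 / 6.340e-05 = 2435 d
  layer 3 (clean gravel): t_3 = 11.4 × 0.19 / 6.340e-05 = 34166 d
  layer 4 (clay): t_4 = 11.1 × 0.02 / 6.340e-05 = 3502 d
Total t = Σ t_i = 50174 days = 137.4 years.

137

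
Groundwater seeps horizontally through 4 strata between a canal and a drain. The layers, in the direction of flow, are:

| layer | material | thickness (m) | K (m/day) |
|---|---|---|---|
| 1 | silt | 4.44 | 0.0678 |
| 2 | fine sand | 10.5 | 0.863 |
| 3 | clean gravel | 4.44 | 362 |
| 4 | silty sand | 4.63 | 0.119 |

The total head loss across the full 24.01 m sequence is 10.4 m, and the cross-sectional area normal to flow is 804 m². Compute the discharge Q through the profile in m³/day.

Flow is perpendicular to layering, so the layers act in series and the equivalent K is the thickness-weighted harmonic mean.
Total thickness L = 4.44 + 10.5 + 4.44 + 4.63 = 24.01 m.
Σ(b_i/K_i) = 4.44/0.0678 + 10.5/0.863 + 4.44/362 + 4.63/0.119 = 116.6 d.
K_eq = L / Σ(b_i/K_i) = 24.01 / 116.6 = 0.2060 m/day.
Q = K_eq · A · (Δh/L) = 0.2060 × 804 × (10.4/24.01) = 71.73 m³/day.

71.7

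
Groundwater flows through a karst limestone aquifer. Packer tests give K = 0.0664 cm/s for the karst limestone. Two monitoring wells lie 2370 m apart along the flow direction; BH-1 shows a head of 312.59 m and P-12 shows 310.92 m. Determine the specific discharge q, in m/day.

0.0404

Convert K: 0.0664 cm/s × 864 = 57.37 m/day.
Hydraulic gradient i = (312.59 − 310.92) / 2370 = 1.67 / 2370 = 0.0007046.
Specific discharge q = K · i = 57.37 × 0.0007046 = 0.04042 m/day.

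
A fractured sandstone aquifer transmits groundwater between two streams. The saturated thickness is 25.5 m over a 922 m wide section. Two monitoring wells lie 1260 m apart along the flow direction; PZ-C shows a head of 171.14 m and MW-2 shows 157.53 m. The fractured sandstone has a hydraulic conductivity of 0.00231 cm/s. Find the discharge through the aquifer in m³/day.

Convert K: 0.00231 cm/s × 864 = 1.996 m/day.
Cross-sectional area A = 922 × 25.5 = 23511 m².
Hydraulic gradient i = (171.14 − 157.53) / 1260 = 13.61 / 1260 = 0.01080.
Darcy's law: Q = K · A · i = 1.996 × 23511 × 0.01080 = 506.9 m³/day.

507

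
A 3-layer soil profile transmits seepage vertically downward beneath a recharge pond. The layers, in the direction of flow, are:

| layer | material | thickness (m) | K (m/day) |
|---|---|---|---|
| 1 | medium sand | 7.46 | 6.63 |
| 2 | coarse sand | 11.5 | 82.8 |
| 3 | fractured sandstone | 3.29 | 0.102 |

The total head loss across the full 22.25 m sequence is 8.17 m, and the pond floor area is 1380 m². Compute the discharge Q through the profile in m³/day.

336

Flow is perpendicular to layering, so the layers act in series and the equivalent K is the thickness-weighted harmonic mean.
Total thickness L = 7.46 + 11.5 + 3.29 = 22.25 m.
Σ(b_i/K_i) = 7.46/6.63 + 11.5/82.8 + 3.29/0.102 = 33.52 d.
K_eq = L / Σ(b_i/K_i) = 22.25 / 33.52 = 0.6638 m/day.
Q = K_eq · A · (Δh/L) = 0.6638 × 1380 × (8.17/22.25) = 336.4 m³/day.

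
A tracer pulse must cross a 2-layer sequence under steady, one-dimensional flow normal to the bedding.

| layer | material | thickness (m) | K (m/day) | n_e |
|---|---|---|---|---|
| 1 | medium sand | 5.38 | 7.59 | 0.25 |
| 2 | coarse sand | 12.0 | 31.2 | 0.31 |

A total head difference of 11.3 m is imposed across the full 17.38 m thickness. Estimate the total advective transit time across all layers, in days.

0.490

With flow normal to the layers, continuity requires the same specific discharge q through every layer.
Σ(b_i/K_i) = 5.38/7.59 + 12.0/31.2 = 1.093 d.
q = Δh / Σ(b_i/K_i) = 11.3 / 1.093 = 10.33 m/day.
In each layer the seepage velocity is v_i = q/n_i, so the layer transit time is t_i = b_i·n_i / q:
  layer 1 (medium sand): t_1 = 5.38 × 0.25 / 10.33 = 0.1301 d
  layer 2 (coarse sand): t_2 = 12.0 × 0.31 / 10.33 = 0.3600 d
Total t = Σ t_i = 0.4901 days.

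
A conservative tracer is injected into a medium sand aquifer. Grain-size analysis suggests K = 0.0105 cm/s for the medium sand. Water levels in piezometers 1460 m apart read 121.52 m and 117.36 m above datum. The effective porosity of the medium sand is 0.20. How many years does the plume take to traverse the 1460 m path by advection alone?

30.9

Convert K: 0.0105 cm/s × 864 = 9.072 m/day.
Hydraulic gradient i = (121.52 − 117.36) / 1460 = 4.16 / 1460 = 0.002849.
Darcy flux q = K · i = 9.072 × 0.002849 = 0.02585 m/day.
Seepage velocity v = q / n_e = 0.02585 / 0.20 = 0.1292 m/day.
Travel time t = L / v = 1460 / 0.1292 = 11296 days = 30.93 years.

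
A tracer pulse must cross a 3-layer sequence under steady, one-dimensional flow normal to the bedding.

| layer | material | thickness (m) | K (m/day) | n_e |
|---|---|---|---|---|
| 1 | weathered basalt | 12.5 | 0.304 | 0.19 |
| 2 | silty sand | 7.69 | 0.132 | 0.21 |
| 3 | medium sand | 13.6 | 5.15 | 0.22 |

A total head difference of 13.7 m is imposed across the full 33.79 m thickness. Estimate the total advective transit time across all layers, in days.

With flow normal to the layers, continuity requires the same specific discharge q through every layer.
Σ(b_i/K_i) = 12.5/0.304 + 7.69/0.132 + 13.6/5.15 = 102.0 d.
q = Δh / Σ(b_i/K_i) = 13.7 / 102.0 = 0.1343 m/day.
In each layer the seepage velocity is v_i = q/n_i, so the layer transit time is t_i = b_i·n_i / q:
  layer 1 (weathered basalt): t_1 = 12.5 × 0.19 / 0.1343 = 17.69 d
  layer 2 (silty sand): t_2 = 7.69 × 0.21 / 0.1343 = 12.03 d
  layer 3 (medium sand): t_3 = 13.6 × 0.22 / 0.1343 = 22.28 d
Total t = Σ t_i = 51.99 days.

52.0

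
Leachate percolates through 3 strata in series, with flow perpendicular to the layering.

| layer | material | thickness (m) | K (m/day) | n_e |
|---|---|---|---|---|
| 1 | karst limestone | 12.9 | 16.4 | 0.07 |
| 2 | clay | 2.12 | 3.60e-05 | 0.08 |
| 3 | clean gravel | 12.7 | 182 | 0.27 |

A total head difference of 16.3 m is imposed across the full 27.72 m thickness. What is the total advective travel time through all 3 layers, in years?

With flow normal to the layers, continuity requires the same specific discharge q through every layer.
Σ(b_i/K_i) = 12.9/16.4 + 2.12/3.60e-05 + 12.7/182 = 58890 d.
q = Δh / Σ(b_i/K_i) = 16.3 / 58890 = 0.0002768 m/day.
In each layer the seepage velocity is v_i = q/n_i, so the layer transit time is t_i = b_i·n_i / q:
  layer 1 (karst limestone): t_1 = 12.9 × 0.07 / 0.0002768 = 3262 d
  layer 2 (clay): t_2 = 2.12 × 0.08 / 0.0002768 = 612.7 d
  layer 3 (clean gravel): t_3 = 12.7 × 0.27 / 0.0002768 = 12389 d
Total t = Σ t_i = 16264 days = 44.53 years.

44.5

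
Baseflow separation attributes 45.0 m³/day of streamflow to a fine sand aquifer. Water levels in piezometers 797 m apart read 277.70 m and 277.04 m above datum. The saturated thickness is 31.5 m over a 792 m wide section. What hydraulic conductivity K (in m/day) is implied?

Cross-sectional area A = 792 × 31.5 = 24948 m².
Hydraulic gradient i = (277.70 − 277.04) / 797 = 0.66 / 797 = 0.0008281.
From Q = K·A·i, K = Q / (A·i) = 45.0 / (24948 × 0.0008281) = 2.178 m/day.

2.18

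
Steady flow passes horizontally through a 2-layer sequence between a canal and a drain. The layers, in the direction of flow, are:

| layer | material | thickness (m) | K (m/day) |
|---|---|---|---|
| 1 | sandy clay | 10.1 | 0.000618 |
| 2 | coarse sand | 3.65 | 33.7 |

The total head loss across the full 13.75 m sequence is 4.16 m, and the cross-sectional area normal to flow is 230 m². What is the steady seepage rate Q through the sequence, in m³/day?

Flow is perpendicular to layering, so the layers act in series and the equivalent K is the thickness-weighted harmonic mean.
Total thickness L = 10.1 + 3.65 = 13.75 m.
Σ(b_i/K_i) = 10.1/0.000618 + 3.65/33.7 = 16343 d.
K_eq = L / Σ(b_i/K_i) = 13.75 / 16343 = 0.0008413 m/day.
Q = K_eq · A · (Δh/L) = 0.0008413 × 230 × (4.16/13.75) = 0.05854 m³/day.

0.0585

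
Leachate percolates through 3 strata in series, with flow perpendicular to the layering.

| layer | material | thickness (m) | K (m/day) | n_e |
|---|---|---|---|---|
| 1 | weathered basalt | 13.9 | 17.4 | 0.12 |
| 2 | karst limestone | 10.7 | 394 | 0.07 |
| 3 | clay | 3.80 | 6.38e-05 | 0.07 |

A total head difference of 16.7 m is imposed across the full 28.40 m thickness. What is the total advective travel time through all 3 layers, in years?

With flow normal to the layers, continuity requires the same specific discharge q through every layer.
Σ(b_i/K_i) = 13.9/17.4 + 10.7/394 + 3.80/6.38e-05 = 59562 d.
q = Δh / Σ(b_i/K_i) = 16.7 / 59562 = 0.0002804 m/day.
In each layer the seepage velocity is v_i = q/n_i, so the layer transit time is t_i = b_i·n_i / q:
  layer 1 (weathered basalt): t_1 = 13.9 × 0.12 / 0.0002804 = 5949 d
  layer 2 (karst limestone): t_2 = 10.7 × 0.07 / 0.0002804 = 2671 d
  layer 3 (clay): t_3 = 3.80 × 0.07 / 0.0002804 = 948.7 d
Total t = Σ t_i = 9569 days = 26.20 years.

26.2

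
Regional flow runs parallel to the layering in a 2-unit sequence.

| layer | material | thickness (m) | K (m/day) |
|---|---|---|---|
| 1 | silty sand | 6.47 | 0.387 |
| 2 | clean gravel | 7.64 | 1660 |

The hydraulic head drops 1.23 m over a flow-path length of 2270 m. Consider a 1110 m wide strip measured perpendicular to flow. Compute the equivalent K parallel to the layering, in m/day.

Flow is parallel to layering, so each bed carries its own Darcy discharge and the transmissivities add.
Σ(K_i·b_i) = 0.387×6.47 + 1660×7.64 = 12685 m²/day.
Total thickness b = 14.11 m, so K_eq = Σ(K_i·b_i)/b = 899.0 m/day.

899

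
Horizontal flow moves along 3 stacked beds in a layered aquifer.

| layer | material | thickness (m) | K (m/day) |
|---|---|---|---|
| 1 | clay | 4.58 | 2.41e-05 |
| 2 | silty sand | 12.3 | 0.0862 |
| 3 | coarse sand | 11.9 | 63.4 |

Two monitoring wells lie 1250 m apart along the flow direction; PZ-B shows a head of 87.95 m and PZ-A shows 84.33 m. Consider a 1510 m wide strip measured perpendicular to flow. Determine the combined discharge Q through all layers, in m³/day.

Flow is parallel to layering, so each bed carries its own Darcy discharge and the transmissivities add.
Σ(K_i·b_i) = 2.41e-05×4.58 + 0.0862×12.3 + 63.4×11.9 = 755.5 m²/day.
Hydraulic gradient i = (87.95 − 84.33) / 1250 = 3.62 / 1250 = 0.002896.
Q = Σ(K_i·b_i) · W · i = 755.5 × 1510 × 0.002896 = 3304 m³/day.

3300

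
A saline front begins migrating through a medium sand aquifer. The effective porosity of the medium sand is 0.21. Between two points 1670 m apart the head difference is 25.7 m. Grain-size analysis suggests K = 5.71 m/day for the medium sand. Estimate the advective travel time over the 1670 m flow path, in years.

Hydraulic gradient i = Δh / L = 25.7 / 1670 = 0.01539.
Darcy flux q = K · i = 5.710 × 0.01539 = 0.08787 m/day.
Seepage velocity v = q / n_e = 0.08787 / 0.21 = 0.4184 m/day.
Travel time t = L / v = 1670 / 0.4184 = 3991 days = 10.93 years.

10.9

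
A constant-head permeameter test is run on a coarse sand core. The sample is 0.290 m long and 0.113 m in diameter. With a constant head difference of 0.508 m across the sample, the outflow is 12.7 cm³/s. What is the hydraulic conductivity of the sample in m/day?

Cross-sectional area A = π·(d/2)² = π × (0.113/2)² = 0.01003 m².
Convert discharge: 12.7 cm³/s = 1.270e-05 m³/s.
Darcy's law rearranged: K = Q·L / (A·Δh) = 1.270e-05 × 0.290 / (0.01003 × 0.508) = 0.0007229 m/s = 62.46 m/day.

62.5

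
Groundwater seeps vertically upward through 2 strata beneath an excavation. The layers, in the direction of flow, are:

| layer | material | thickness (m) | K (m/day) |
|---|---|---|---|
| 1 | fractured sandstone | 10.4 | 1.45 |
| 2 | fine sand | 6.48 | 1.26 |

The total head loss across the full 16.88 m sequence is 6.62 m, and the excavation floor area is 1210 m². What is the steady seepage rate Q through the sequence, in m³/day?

650

Flow is perpendicular to layering, so the layers act in series and the equivalent K is the thickness-weighted harmonic mean.
Total thickness L = 10.4 + 6.48 = 16.88 m.
Σ(b_i/K_i) = 10.4/1.45 + 6.48/1.26 = 12.32 d.
K_eq = L / Σ(b_i/K_i) = 16.88 / 12.32 = 1.371 m/day.
Q = K_eq · A · (Δh/L) = 1.371 × 1210 × (6.62/16.88) = 650.4 m³/day.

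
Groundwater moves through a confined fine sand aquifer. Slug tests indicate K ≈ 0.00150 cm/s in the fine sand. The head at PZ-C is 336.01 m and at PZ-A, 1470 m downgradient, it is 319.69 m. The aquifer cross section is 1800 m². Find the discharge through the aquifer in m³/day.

25.9

Convert K: 0.00150 cm/s × 864 = 1.296 m/day.
Hydraulic gradient i = (336.01 − 319.69) / 1470 = 16.32 / 1470 = 0.01110.
Darcy's law: Q = K · A · i = 1.296 × 1800 × 0.01110 = 25.90 m³/day.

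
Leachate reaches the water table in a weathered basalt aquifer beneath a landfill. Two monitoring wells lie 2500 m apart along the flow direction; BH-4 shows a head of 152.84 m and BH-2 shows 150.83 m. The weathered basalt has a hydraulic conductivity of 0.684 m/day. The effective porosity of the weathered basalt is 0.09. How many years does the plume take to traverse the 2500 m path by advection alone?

1120

Hydraulic gradient i = (152.84 − 150.83) / 2500 = 2.01 / 2500 = 0.0008040.
Darcy flux q = K · i = 0.6840 × 0.0008040 = 0.0005499 m/day.
Seepage velocity v = q / n_e = 0.0005499 / 0.09 = 0.006110 m/day.
Travel time t = L / v = 2500 / 0.006110 = 4.091e+05 days = 1120 years.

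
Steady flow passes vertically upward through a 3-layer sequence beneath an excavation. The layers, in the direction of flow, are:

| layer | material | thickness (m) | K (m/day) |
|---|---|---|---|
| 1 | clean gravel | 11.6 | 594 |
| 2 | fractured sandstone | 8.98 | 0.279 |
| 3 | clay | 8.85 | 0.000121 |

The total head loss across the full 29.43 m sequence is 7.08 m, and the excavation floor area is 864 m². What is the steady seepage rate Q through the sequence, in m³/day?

Flow is perpendicular to layering, so the layers act in series and the equivalent K is the thickness-weighted harmonic mean.
Total thickness L = 11.6 + 8.98 + 8.85 = 29.43 m.
Σ(b_i/K_i) = 11.6/594 + 8.98/0.279 + 8.85/0.000121 = 73173 d.
K_eq = L / Σ(b_i/K_i) = 29.43 / 73173 = 0.0004022 m/day.
Q = K_eq · A · (Δh/L) = 0.0004022 × 864 × (7.08/29.43) = 0.08360 m³/day.

0.0836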